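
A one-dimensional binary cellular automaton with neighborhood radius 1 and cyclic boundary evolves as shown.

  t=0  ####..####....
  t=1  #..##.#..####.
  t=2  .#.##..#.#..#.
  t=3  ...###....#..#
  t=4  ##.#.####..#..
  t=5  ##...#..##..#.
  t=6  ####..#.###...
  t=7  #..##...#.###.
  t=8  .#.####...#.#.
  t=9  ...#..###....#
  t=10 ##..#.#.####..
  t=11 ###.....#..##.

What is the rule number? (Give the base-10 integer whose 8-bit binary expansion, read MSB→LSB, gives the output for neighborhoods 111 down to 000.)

89

  [7] ### => .  t=0,i=1
  [6] ##. => #  t=0,i=3
  [5] #.# => .  t=1,i=5
  [4] #.. => #  t=0,i=4
  [3] .## => #  t=0,i=0
  [2] .#. => .  t=1,i=0
  [1] ..# => .  t=0,i=5
  [0] ... => #  t=0,i=11
  bits 01011001 = 89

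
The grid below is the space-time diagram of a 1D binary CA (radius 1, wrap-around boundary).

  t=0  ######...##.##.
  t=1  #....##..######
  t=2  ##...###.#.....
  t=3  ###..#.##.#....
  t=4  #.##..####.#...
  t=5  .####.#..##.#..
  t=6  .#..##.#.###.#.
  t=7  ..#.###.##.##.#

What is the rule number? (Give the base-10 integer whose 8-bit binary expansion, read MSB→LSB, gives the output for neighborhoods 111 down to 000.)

120

  nb ###: next=.  (t=0,i=1, bit7=0)
  nb ##.: next=#  (t=0,i=5, bit6=1)
  nb #.#: next=#  (t=0,i=11, bit5=1)
  nb #..: next=#  (t=0,i=6, bit4=1)
  nb .##: next=#  (t=0,i=0, bit3=1)
  nb .#.: next=.  (t=2,i=9, bit2=0)
  nb ..#: next=.  (t=0,i=8, bit1=0)
  nb ...: next=.  (t=0,i=7, bit0=0)
  bits 01111000 = 120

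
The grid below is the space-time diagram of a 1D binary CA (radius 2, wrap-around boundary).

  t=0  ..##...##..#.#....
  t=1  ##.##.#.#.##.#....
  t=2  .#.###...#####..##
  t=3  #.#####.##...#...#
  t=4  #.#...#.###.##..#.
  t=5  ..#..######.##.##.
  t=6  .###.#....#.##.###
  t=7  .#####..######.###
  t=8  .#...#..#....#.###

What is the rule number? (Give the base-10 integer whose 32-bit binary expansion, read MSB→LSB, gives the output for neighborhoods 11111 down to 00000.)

  #####|.  b31=0 t=2,i=11
  ####.|.  b30=0 t=2,i=12
  ###.#|#  b29=1 t=3,i=6
  ###..|#  b28=1 t=2,i=5
  ##.##|.  b27=0 t=1,i=2
  ##.#.|#  b26=1 t=1,i=5
  ##..#|.  b25=0 t=0,i=9
  ##...|#  b24=1 t=0,i=4
  #.###|#  b23=1 t=2,i=3
  #.##.|#  b22=1 t=1,i=3
  #.#.#|.  b21=0 t=1,i=6
  #.#..|#  b20=1 t=0,i=13
  #..##|.  b19=0 t=2,i=15
  #..#.|#  b18=1 t=0,i=10
  #...#|.  b17=0 t=0,i=5
  #....|.  b16=0 t=0,i=15
  .####|.  b15=0 t=2,i=10
  .###.|#  b14=1 t=2,i=4
  .##.#|#  b13=1 t=1,i=1
  .##..|#  b12=1 t=0,i=3
  .#.##|#  b11=1 t=1,i=9
  .#.#.|.  b10=0 t=0,i=12
  .#..#|#  b9=1 t=5,i=3
  .#...|.  b8=0 t=0,i=14
  ..###|#  b7=1 t=2,i=9
  ..##.|.  b6=0 t=0,i=2
  ..#.#|#  b5=1 t=0,i=11
  ..#..|#  b4=1 t=3,i=13
  ...##|#  b3=1 t=0,i=1
  ...#.|#  b2=1 t=3,i=12
  ....#|#  b1=1 t=0,i=0
  .....|.  b0=0 t=0,i=16
  bits 00110101110101000111101010111110 = 903117502

903117502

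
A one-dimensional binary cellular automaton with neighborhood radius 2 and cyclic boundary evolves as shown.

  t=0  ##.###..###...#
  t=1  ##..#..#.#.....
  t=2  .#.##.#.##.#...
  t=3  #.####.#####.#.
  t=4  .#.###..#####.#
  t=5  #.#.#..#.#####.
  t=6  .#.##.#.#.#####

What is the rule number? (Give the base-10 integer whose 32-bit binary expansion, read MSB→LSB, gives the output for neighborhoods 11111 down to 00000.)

3831364628

  #####|#  b31=1 t=3,i=9
  ####.|#  b30=1 t=3,i=4
  ###.#|#  b29=1 t=0,i=1
  ###..|.  b28=0 t=0,i=5
  ##.##|.  b27=0 t=0,i=2
  ##.#.|#  b26=1 t=2,i=5
  ##..#|.  b25=0 t=0,i=6
  ##...|.  b24=0 t=0,i=11
  #.###|.  b23=0 t=0,i=3
  #.##.|#  b22=1 t=2,i=3
  #.#.#|.  b21=0 t=2,i=6
  #.#..|#  b20=1 t=1,i=9
  #..##|#  b19=1 t=0,i=7
  #..#.|#  b18=1 t=1,i=3
  #...#|.  b17=0 t=0,i=12
  #....|#  b16=1 t=1,i=11
  .####|#  b15=1 t=3,i=3
  .###.|#  b14=1 t=0,i=0
  .##.#|#  b13=1 t=2,i=4
  .##..|#  b12=1 t=1,i=1
  .#.##|#  b11=1 t=2,i=2
  .#.#.|#  b10=1 t=1,i=8
  .#..#|.  b9=0 t=1,i=5
  .#...|.  b8=0 t=1,i=10
  ..###|.  b7=0 t=0,i=8
  ..##.|.  b6=0 t=1,i=0
  ..#.#|.  b5=0 t=1,i=7
  ..#..|#  b4=1 t=1,i=4
  ...##|.  b3=0 t=0,i=13
  ...#.|#  b2=1 t=2,i=0
  ....#|.  b1=0 t=1,i=13
  .....|.  b0=0 t=1,i=12
  bits 11100100010111011111110000010100 = 3831364628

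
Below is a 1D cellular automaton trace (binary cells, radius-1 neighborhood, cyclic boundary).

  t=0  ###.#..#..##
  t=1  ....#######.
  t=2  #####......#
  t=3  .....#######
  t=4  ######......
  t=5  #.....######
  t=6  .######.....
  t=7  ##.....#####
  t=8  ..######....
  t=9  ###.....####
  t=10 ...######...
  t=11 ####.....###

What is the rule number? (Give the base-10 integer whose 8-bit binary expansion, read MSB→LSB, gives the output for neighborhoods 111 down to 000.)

31

  ### -> .   bit 7 = 0  t=0,i=0
  ##. -> .   bit 6 = 0  t=0,i=2
  #.# -> .   bit 5 = 0  t=0,i=3
  #.. -> #   bit 4 = 1  t=0,i=5
  .## -> #   bit 3 = 1  t=0,i=10
  .#. -> #   bit 2 = 1  t=0,i=4
  ..# -> #   bit 1 = 1  t=0,i=6
  ... -> #   bit 0 = 1  t=1,i=0
  bits 00011111 = 31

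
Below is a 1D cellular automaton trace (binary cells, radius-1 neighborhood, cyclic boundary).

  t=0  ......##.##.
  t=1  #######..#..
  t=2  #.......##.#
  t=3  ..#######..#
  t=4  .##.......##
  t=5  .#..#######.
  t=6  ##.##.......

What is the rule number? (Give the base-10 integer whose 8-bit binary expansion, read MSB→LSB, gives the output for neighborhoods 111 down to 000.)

15

  ###|.  b7=0 t=1,i=1
  ##.|.  b6=0 t=0,i=7
  #.#|.  b5=0 t=0,i=8
  #..|.  b4=0 t=0,i=11
  .##|#  b3=1 t=0,i=6
  .#.|#  b2=1 t=1,i=9
  ..#|#  b1=1 t=0,i=5
  ...|#  b0=1 t=0,i=0
  bits 00001111 = 15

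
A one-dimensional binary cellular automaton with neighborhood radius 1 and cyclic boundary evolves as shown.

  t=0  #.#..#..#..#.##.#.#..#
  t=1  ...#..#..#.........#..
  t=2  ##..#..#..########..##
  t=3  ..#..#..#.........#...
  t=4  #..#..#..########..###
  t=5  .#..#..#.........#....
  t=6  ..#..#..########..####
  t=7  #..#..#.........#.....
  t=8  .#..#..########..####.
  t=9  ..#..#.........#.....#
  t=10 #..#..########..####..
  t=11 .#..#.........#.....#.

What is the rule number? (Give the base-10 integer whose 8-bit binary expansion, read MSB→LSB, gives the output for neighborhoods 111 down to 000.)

17

  nb ###: next=.  (t=2,i=0, bit7=0)
  nb ##.: next=.  (t=0,i=0, bit6=0)
  nb #.#: next=.  (t=0,i=1, bit5=0)
  nb #..: next=#  (t=0,i=3, bit4=1)
  nb .##: next=.  (t=0,i=13, bit3=0)
  nb .#.: next=.  (t=0,i=2, bit2=0)
  nb ..#: next=.  (t=0,i=4, bit1=0)
  nb ...: next=#  (t=1,i=0, bit0=1)
  bits 00010001 = 17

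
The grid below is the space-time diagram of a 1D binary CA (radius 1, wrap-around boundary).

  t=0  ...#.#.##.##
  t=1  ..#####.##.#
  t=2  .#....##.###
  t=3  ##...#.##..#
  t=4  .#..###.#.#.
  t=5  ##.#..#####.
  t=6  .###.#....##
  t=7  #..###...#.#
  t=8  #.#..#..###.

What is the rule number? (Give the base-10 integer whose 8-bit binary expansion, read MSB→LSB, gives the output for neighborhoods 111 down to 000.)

  ### -> .   bit 7 = 0  t=1,i=3
  ##. -> #   bit 6 = 1  t=0,i=8
  #.# -> #   bit 5 = 1  t=0,i=4
  #.. -> .   bit 4 = 0  t=0,i=0
  .## -> .   bit 3 = 0  t=0,i=7
  .#. -> #   bit 2 = 1  t=0,i=3
  ..# -> #   bit 1 = 1  t=0,i=2
  ... -> .   bit 0 = 0  t=0,i=1
  bits 01100110 = 102

102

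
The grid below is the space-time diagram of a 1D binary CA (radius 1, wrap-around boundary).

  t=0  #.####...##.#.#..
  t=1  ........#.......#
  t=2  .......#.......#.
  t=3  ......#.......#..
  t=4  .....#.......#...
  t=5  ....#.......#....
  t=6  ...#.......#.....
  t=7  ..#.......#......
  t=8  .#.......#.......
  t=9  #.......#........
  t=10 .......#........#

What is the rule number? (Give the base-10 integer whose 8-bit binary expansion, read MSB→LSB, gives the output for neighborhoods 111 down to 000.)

2

  nb ###: next=.  (t=0,i=3, bit7=0)
  nb ##.: next=.  (t=0,i=5, bit6=0)
  nb #.#: next=.  (t=0,i=1, bit5=0)
  nb #..: next=.  (t=0,i=6, bit4=0)
  nb .##: next=.  (t=0,i=2, bit3=0)
  nb .#.: next=.  (t=0,i=0, bit2=0)
  nb ..#: next=#  (t=0,i=8, bit1=1)
  nb ...: next=.  (t=0,i=7, bit0=0)
  bits 00000010 = 2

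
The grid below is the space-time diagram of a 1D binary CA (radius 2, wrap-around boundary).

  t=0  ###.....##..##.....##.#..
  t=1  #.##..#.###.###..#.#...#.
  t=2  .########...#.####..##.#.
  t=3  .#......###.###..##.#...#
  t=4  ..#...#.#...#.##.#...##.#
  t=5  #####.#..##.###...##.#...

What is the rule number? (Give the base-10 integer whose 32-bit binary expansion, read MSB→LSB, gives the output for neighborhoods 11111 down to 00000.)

331750386

  nb #####: next=.  (t=2,i=3, bit31=0)
  nb ####.: next=.  (t=2,i=7, bit30=0)
  nb ###.#: next=.  (t=1,i=10, bit29=0)
  nb ###..: next=#  (t=0,i=2, bit28=1)
  nb ##.##: next=.  (t=1,i=11, bit27=0)
  nb ##.#.: next=.  (t=0,i=21, bit26=0)
  nb ##..#: next=#  (t=0,i=10, bit25=1)
  nb ##...: next=#  (t=0,i=3, bit24=1)
  nb #.###: next=#  (t=1,i=8, bit23=1)
  nb #.##.: next=#  (t=1,i=2, bit22=1)
  nb #.#.#: next=.  (t=1,i=0, bit21=0)
  nb #.#..: next=.  (t=0,i=22, bit20=0)
  nb #..##: next=.  (t=0,i=11, bit19=0)
  nb #..#.: next=#  (t=1,i=5, bit18=1)
  nb #...#: next=#  (t=1,i=21, bit17=1)
  nb #....: next=.  (t=0,i=4, bit16=0)
  nb .####: next=.  (t=2,i=2, bit15=0)
  nb .###.: next=.  (t=0,i=1, bit14=0)
  nb .##.#: next=.  (t=0,i=20, bit13=0)
  nb .##..: next=#  (t=0,i=9, bit12=1)
  nb .#.##: next=#  (t=1,i=1, bit11=1)
  nb .#.#.: next=.  (t=1,i=18, bit10=0)
  nb .#..#: next=#  (t=0,i=23, bit9=1)
  nb .#...: next=#  (t=1,i=20, bit8=1)
  nb ..###: next=#  (t=0,i=0, bit7=1)
  nb ..##.: next=#  (t=0,i=8, bit6=1)
  nb ..#.#: next=#  (t=1,i=6, bit5=1)
  nb ..#..: next=#  (t=4,i=2, bit4=1)
  nb ...##: next=.  (t=0,i=7, bit3=0)
  nb ...#.: next=.  (t=1,i=22, bit2=0)
  nb ....#: next=#  (t=0,i=6, bit1=1)
  nb .....: next=.  (t=0,i=5, bit0=0)
  bits 00010011110001100001101111110010 = 331750386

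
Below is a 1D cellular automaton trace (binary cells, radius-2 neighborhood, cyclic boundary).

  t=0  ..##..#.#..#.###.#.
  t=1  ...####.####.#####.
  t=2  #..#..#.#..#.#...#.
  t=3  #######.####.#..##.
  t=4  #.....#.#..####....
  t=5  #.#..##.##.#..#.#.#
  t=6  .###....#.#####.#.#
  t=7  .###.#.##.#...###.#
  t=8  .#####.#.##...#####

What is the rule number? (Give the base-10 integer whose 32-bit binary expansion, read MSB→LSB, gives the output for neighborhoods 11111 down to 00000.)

  ##### -> .   bit 31 = 0  t=1,i=15
  ####. -> .   bit 30 = 0  t=1,i=5
  ###.# -> #   bit 29 = 1  t=0,i=15
  ###.. -> #   bit 28 = 1  t=1,i=17
  ##.## -> .   bit 27 = 0  t=1,i=7
  ##.#. -> #   bit 26 = 1  t=0,i=16
  ##..# -> #   bit 25 = 1  t=0,i=4
  ##... -> .   bit 24 = 0  t=1,i=18
  #.### -> #   bit 23 = 1  t=0,i=13
  #.##. -> #   bit 22 = 1  t=5,i=8
  #.#.# -> #   bit 21 = 1  t=5,i=16
  #.#.. -> #   bit 20 = 1  t=0,i=8
  #..## -> .   bit 19 = 0  t=3,i=15
  #..#. -> #   bit 18 = 1  t=0,i=5
  #...# -> .   bit 17 = 0  t=0,i=0
  #.... -> #   bit 16 = 1  t=1,i=0
  .#### -> .   bit 15 = 0  t=1,i=4
  .###. -> #   bit 14 = 1  t=0,i=14
  .##.# -> .   bit 13 = 0  t=3,i=17
  .##.. -> #   bit 12 = 1  t=0,i=3
  .#.## -> .   bit 11 = 0  t=0,i=12
  .#.#. -> .   bit 10 = 0  t=0,i=7
  .#..# -> #   bit 9 = 1  t=0,i=9
  .#... -> .   bit 8 = 0  t=0,i=18
  ..### -> #   bit 7 = 1  t=1,i=3
  ..##. -> .   bit 6 = 0  t=0,i=2
  ..#.# -> #   bit 5 = 1  t=0,i=6
  ..#.. -> #   bit 4 = 1  t=2,i=3
  ...## -> .   bit 3 = 0  t=0,i=1
  ...#. -> #   bit 2 = 1  t=2,i=16
  ....# -> .   bit 1 = 0  t=1,i=1
  ..... -> .   bit 0 = 0  t=4,i=3
  bits 00110110111101010101001010110100 = 922047156

922047156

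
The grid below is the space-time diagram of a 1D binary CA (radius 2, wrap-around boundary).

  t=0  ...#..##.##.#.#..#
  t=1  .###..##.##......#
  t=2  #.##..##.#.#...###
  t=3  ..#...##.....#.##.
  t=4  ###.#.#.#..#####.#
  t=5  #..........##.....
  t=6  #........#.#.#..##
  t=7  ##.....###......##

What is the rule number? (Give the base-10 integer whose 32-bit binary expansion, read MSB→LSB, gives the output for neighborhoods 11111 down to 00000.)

289597686

  nb #####: next=.  (t=4,i=13, bit31=0)
  nb ####.: next=.  (t=2,i=17, bit30=0)
  nb ###.#: next=.  (t=2,i=0, bit29=0)
  nb ###..: next=#  (t=1,i=3, bit28=1)
  nb ##.##: next=.  (t=0,i=8, bit27=0)
  nb ##.#.: next=.  (t=0,i=11, bit26=0)
  nb ##..#: next=.  (t=1,i=4, bit25=0)
  nb ##...: next=#  (t=1,i=11, bit24=1)
  nb #.###: next=.  (t=1,i=1, bit23=0)
  nb #.##.: next=#  (t=0,i=9, bit22=1)
  nb #.#.#: next=.  (t=0,i=12, bit21=0)
  nb #.#..: next=.  (t=0,i=14, bit20=0)
  nb #..##: next=.  (t=0,i=5, bit19=0)
  nb #..#.: next=.  (t=0,i=16, bit18=0)
  nb #...#: next=#  (t=0,i=1, bit17=1)
  nb #....: next=.  (t=1,i=12, bit16=0)
  nb .####: next=#  (t=2,i=16, bit15=1)
  nb .###.: next=#  (t=1,i=2, bit14=1)
  nb .##.#: next=#  (t=0,i=7, bit13=1)
  nb .##..: next=.  (t=1,i=10, bit12=0)
  nb .#.##: next=#  (t=1,i=0, bit11=1)
  nb .#.#.: next=.  (t=0,i=13, bit10=0)
  nb .#..#: next=.  (t=0,i=4, bit9=0)
  nb .#...: next=.  (t=0,i=0, bit8=0)
  nb ..###: next=#  (t=2,i=15, bit7=1)
  nb ..##.: next=#  (t=0,i=6, bit6=1)
  nb ..#.#: next=#  (t=1,i=17, bit5=1)
  nb ..#..: next=#  (t=0,i=3, bit4=1)
  nb ...##: next=.  (t=2,i=14, bit3=0)
  nb ...#.: next=#  (t=0,i=2, bit2=1)
  nb ....#: next=#  (t=1,i=15, bit1=1)
  nb .....: next=.  (t=1,i=13, bit0=0)
  bits 00010001010000101110100011110110 = 289597686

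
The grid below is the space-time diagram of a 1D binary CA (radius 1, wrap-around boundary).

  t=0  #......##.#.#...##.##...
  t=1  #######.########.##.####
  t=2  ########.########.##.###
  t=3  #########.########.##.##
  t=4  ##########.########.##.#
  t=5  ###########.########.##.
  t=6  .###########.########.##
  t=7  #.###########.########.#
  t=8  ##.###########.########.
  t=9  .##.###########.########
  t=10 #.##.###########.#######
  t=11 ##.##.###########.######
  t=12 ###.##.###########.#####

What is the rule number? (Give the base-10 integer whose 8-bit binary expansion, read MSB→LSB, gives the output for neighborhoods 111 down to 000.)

247

  ###|#  b7=1 t=1,i=0
  ##.|#  b6=1 t=0,i=8
  #.#|#  b5=1 t=0,i=9
  #..|#  b4=1 t=0,i=1
  .##|.  b3=0 t=0,i=7
  .#.|#  b2=1 t=0,i=0
  ..#|#  b1=1 t=0,i=6
  ...|#  b0=1 t=0,i=2
  bits 11110111 = 247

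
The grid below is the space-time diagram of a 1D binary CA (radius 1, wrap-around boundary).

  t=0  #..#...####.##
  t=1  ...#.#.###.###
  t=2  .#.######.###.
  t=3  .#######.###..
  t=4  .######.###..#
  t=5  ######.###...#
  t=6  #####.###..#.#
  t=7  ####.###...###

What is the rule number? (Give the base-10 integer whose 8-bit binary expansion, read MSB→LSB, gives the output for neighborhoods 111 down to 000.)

  nb ###: next=#  (t=0,i=8, bit7=1)
  nb ##.: next=.  (t=0,i=0, bit6=0)
  nb #.#: next=#  (t=0,i=11, bit5=1)
  nb #..: next=.  (t=0,i=1, bit4=0)
  nb .##: next=#  (t=0,i=7, bit3=1)
  nb .#.: next=#  (t=0,i=3, bit2=1)
  nb ..#: next=.  (t=0,i=2, bit1=0)
  nb ...: next=#  (t=0,i=5, bit0=1)
  bits 10101101 = 173

173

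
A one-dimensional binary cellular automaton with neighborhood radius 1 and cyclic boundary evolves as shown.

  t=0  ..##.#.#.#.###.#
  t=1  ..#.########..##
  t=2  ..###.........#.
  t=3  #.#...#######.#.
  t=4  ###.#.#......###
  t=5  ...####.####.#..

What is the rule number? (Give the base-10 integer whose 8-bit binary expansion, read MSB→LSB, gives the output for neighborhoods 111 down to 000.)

45

  [7] ### => .  t=0,i=12
  [6] ##. => .  t=0,i=3
  [5] #.# => #  t=0,i=4
  [4] #.. => .  t=0,i=0
  [3] .## => #  t=0,i=2
  [2] .#. => #  t=0,i=5
  [1] ..# => .  t=0,i=1
  [0] ... => #  t=2,i=0
  bits 00101101 = 45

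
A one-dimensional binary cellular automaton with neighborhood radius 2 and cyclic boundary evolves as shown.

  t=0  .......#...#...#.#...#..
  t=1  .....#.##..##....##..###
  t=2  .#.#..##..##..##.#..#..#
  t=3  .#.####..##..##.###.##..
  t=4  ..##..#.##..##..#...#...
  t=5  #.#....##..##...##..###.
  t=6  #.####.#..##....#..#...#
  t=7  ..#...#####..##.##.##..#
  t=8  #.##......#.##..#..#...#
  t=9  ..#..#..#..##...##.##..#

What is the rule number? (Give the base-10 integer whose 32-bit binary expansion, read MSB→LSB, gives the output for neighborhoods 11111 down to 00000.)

351865682

  nb #####: next=.  (t=7,i=8, bit31=0)
  nb ####.: next=.  (t=3,i=5, bit30=0)
  nb ###.#: next=.  (t=3,i=18, bit29=0)
  nb ###..: next=#  (t=1,i=23, bit28=1)
  nb ##.##: next=.  (t=3,i=15, bit27=0)
  nb ##.#.: next=#  (t=2,i=16, bit26=1)
  nb ##..#: next=.  (t=1,i=9, bit25=0)
  nb ##...: next=.  (t=1,i=0, bit24=0)
  nb #.###: next=#  (t=3,i=3, bit23=1)
  nb #.##.: next=#  (t=1,i=7, bit22=1)
  nb #.#.#: next=#  (t=2,i=1, bit21=1)
  nb #.#..: next=#  (t=0,i=17, bit20=1)
  nb #..##: next=#  (t=1,i=10, bit19=1)
  nb #..#.: next=.  (t=2,i=19, bit18=0)
  nb #...#: next=.  (t=0,i=9, bit17=0)
  nb #....: next=#  (t=0,i=23, bit16=1)
  nb .####: next=.  (t=3,i=4, bit15=0)
  nb .###.: next=.  (t=1,i=22, bit14=0)
  nb .##.#: next=.  (t=2,i=15, bit13=0)
  nb .##..: next=.  (t=1,i=8, bit12=0)
  nb .#.##: next=#  (t=1,i=6, bit11=1)
  nb .#.#.: next=.  (t=0,i=16, bit10=0)
  nb .#..#: next=#  (t=2,i=4, bit9=1)
  nb .#...: next=#  (t=0,i=8, bit8=1)
  nb ..###: next=.  (t=1,i=21, bit7=0)
  nb ..##.: next=#  (t=1,i=11, bit6=1)
  nb ..#.#: next=.  (t=0,i=15, bit5=0)
  nb ..#..: next=#  (t=0,i=7, bit4=1)
  nb ...##: next=.  (t=1,i=16, bit3=0)
  nb ...#.: next=.  (t=0,i=6, bit2=0)
  nb ....#: next=#  (t=0,i=5, bit1=1)
  nb .....: next=.  (t=0,i=0, bit0=0)
  bits 00010100111110010000101101010010 = 351865682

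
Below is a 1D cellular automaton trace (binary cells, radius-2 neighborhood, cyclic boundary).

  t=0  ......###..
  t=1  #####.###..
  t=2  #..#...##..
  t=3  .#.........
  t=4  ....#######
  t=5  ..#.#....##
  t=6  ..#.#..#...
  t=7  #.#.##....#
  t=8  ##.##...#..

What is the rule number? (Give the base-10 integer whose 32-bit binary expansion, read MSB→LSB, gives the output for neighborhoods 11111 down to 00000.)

1414556323

  ##### -> .   bit 31 = 0  t=1,i=2
  ####. -> #   bit 30 = 1  t=1,i=3
  ###.# -> .   bit 29 = 0  t=1,i=4
  ###.. -> #   bit 28 = 1  t=0,i=8
  ##.## -> .   bit 27 = 0  t=1,i=5
  ##.#. -> #   bit 26 = 1  t=7,i=1
  ##..# -> .   bit 25 = 0  t=1,i=9
  ##... -> .   bit 24 = 0  t=0,i=9
  #.### -> .   bit 23 = 0  t=1,i=6
  #.##. -> #   bit 22 = 1  t=7,i=4
  #.#.# -> .   bit 21 = 0  t=7,i=2
  #.#.. -> #   bit 20 = 1  t=5,i=4
  #..## -> .   bit 19 = 0  t=1,i=10
  #..#. -> .   bit 18 = 0  t=2,i=2
  #...# -> .   bit 17 = 0  t=2,i=5
  #.... -> .   bit 16 = 0  t=0,i=10
  .#### -> .   bit 15 = 0  t=1,i=1
  .###. -> #   bit 14 = 1  t=0,i=7
  .##.# -> #   bit 13 = 1  t=7,i=0
  .##.. -> .   bit 12 = 0  t=2,i=8
  .#.## -> #   bit 11 = 1  t=7,i=3
  .#.#. -> .   bit 10 = 0  t=5,i=3
  .#..# -> #   bit 9 = 1  t=2,i=1
  .#... -> .   bit 8 = 0  t=2,i=4
  ..### -> #   bit 7 = 1  t=0,i=6
  ..##. -> .   bit 6 = 0  t=2,i=7
  ..#.# -> #   bit 5 = 1  t=5,i=2
  ..#.. -> .   bit 4 = 0  t=2,i=0
  ...## -> .   bit 3 = 0  t=0,i=5
  ...#. -> .   bit 2 = 0  t=3,i=0
  ....# -> #   bit 1 = 1  t=0,i=4
  ..... -> #   bit 0 = 1  t=0,i=0
  bits 01010100010100000110101010100011 = 1414556323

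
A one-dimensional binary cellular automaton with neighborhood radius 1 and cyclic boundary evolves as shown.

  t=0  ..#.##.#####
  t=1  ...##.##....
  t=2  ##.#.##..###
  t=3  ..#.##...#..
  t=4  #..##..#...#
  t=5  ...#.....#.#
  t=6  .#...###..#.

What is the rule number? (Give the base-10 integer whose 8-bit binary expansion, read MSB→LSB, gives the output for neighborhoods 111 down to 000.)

  ###|.  b7=0 t=0,i=8
  ##.|.  b6=0 t=0,i=5
  #.#|#  b5=1 t=0,i=3
  #..|.  b4=0 t=0,i=0
  .##|#  b3=1 t=0,i=4
  .#.|.  b2=0 t=0,i=2
  ..#|.  b1=0 t=0,i=1
  ...|#  b0=1 t=1,i=0
  bits 00101001 = 41

41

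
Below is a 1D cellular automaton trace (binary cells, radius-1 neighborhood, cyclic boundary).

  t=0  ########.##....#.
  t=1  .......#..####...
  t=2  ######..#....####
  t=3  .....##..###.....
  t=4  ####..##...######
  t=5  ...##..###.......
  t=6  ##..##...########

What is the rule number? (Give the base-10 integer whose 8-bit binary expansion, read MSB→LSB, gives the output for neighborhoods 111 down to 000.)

  ###|.  b7=0 t=0,i=1
  ##.|#  b6=1 t=0,i=7
  #.#|.  b5=0 t=0,i=8
  #..|#  b4=1 t=0,i=11
  .##|.  b3=0 t=0,i=0
  .#.|.  b2=0 t=0,i=15
  ..#|.  b1=0 t=0,i=14
  ...|#  b0=1 t=0,i=12
  bits 01010001 = 81

81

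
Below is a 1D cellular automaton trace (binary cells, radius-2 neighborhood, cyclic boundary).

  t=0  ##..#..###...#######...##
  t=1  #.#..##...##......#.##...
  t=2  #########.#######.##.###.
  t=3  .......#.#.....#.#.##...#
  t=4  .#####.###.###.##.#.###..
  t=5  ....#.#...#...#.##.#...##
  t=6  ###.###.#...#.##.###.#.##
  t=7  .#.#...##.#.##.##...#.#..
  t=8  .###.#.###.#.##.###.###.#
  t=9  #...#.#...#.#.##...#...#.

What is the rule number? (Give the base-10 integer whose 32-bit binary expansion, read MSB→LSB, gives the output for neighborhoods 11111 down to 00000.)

  ##### -> .   bit 31 = 0  t=0,i=15
  ####. -> #   bit 30 = 1  t=0,i=0
  ###.# -> .   bit 29 = 0  t=2,i=8
  ###.. -> .   bit 28 = 0  t=0,i=1
  ##.## -> #   bit 27 = 1  t=2,i=9
  ##.#. -> #   bit 26 = 1  t=4,i=17
  ##..# -> #   bit 25 = 1  t=0,i=2
  ##... -> #   bit 24 = 1  t=0,i=10
  #.### -> .   bit 23 = 0  t=2,i=0
  #.##. -> .   bit 22 = 0  t=1,i=20
  #.#.# -> .   bit 21 = 0  t=3,i=17
  #.#.. -> #   bit 20 = 1  t=1,i=2
  #..## -> #   bit 19 = 1  t=0,i=6
  #..#. -> .   bit 18 = 0  t=0,i=3
  #...# -> #   bit 17 = 1  t=0,i=11
  #.... -> #   bit 16 = 1  t=1,i=13
  .#### -> .   bit 15 = 0  t=0,i=14
  .###. -> .   bit 14 = 0  t=0,i=8
  .##.# -> #   bit 13 = 1  t=2,i=19
  .##.. -> #   bit 12 = 1  t=1,i=6
  .#.## -> #   bit 11 = 1  t=1,i=19
  .#.#. -> #   bit 10 = 1  t=1,i=1
  .#..# -> #   bit 9 = 1  t=0,i=5
  .#... -> .   bit 8 = 0  t=3,i=0
  ..### -> .   bit 7 = 0  t=0,i=7
  ..##. -> #   bit 6 = 1  t=1,i=5
  ..#.# -> #   bit 5 = 1  t=1,i=0
  ..#.. -> .   bit 4 = 0  t=0,i=4
  ...## -> .   bit 3 = 0  t=0,i=12
  ...#. -> .   bit 2 = 0  t=1,i=17
  ....# -> #   bit 1 = 1  t=1,i=16
  ..... -> #   bit 0 = 1  t=1,i=14
  bits 01001111000110110011111001100011 = 1327185507

1327185507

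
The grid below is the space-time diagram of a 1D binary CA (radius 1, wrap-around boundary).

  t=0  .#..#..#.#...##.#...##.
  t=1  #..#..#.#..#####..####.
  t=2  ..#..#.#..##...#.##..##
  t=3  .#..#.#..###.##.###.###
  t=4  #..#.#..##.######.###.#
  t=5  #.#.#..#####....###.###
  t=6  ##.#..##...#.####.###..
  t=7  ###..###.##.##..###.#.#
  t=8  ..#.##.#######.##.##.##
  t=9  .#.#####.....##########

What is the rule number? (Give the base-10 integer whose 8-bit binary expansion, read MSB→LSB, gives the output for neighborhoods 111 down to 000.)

  ### -> .   bit 7 = 0  t=1,i=12
  ##. -> #   bit 6 = 1  t=0,i=14
  #.# -> #   bit 5 = 1  t=0,i=8
  #.. -> .   bit 4 = 0  t=0,i=2
  .## -> #   bit 3 = 1  t=0,i=13
  .#. -> .   bit 2 = 0  t=0,i=1
  ..# -> #   bit 1 = 1  t=0,i=0
  ... -> #   bit 0 = 1  t=0,i=11
  bits 01101011 = 107

107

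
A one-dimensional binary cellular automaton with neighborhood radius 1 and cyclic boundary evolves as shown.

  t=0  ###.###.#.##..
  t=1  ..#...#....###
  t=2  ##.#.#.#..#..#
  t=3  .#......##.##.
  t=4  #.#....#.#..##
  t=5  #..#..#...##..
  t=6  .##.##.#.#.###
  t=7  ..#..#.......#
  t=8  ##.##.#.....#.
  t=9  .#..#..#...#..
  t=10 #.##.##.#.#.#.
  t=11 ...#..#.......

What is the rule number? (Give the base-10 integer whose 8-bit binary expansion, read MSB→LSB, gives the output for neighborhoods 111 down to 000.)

82

  [7] ### => .  t=0,i=1
  [6] ##. => #  t=0,i=2
  [5] #.# => .  t=0,i=3
  [4] #.. => #  t=0,i=12
  [3] .## => .  t=0,i=0
  [2] .#. => .  t=0,i=8
  [1] ..# => #  t=0,i=13
  [0] ... => .  t=1,i=4
  bits 01010010 = 82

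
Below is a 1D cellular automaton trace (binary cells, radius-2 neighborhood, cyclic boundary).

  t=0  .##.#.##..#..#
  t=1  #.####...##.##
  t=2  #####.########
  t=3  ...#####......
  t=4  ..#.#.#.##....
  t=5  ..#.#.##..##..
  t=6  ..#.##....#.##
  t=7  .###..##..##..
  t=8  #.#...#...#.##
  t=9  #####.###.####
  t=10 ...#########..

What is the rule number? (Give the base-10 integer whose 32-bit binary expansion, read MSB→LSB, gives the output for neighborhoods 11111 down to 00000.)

1840769400

  #####|.  b31=0 t=2,i=0
  ####.|#  b30=1 t=1,i=4
  ###.#|#  b29=1 t=1,i=0
  ###..|.  b28=0 t=1,i=5
  ##.##|#  b27=1 t=1,i=1
  ##.#.|#  b26=1 t=0,i=3
  ##..#|.  b25=0 t=0,i=8
  ##...|#  b24=1 t=1,i=6
  #.###|#  b23=1 t=1,i=2
  #.##.|.  b22=0 t=0,i=1
  #.#.#|#  b21=1 t=0,i=4
  #.#..|#  b20=1 t=8,i=2
  #..##|.  b19=0 t=5,i=9
  #..#.|#  b18=1 t=0,i=9
  #...#|#  b17=1 t=1,i=7
  #....|#  b16=1 t=3,i=9
  .####|#  b15=1 t=1,i=3
  .###.|#  b14=1 t=1,i=13
  .##.#|#  b13=1 t=0,i=2
  .##..|.  b12=0 t=0,i=7
  .#.##|#  b11=1 t=0,i=0
  .#.#.|.  b10=0 t=4,i=3
  .#..#|.  b9=0 t=0,i=11
  .#...|#  b8=1 t=8,i=3
  ..###|.  b7=0 t=3,i=3
  ..##.|#  b6=1 t=1,i=9
  ..#.#|#  b5=1 t=0,i=13
  ..#..|#  b4=1 t=0,i=10
  ...##|#  b3=1 t=1,i=8
  ...#.|.  b2=0 t=4,i=1
  ....#|.  b1=0 t=3,i=1
  .....|.  b0=0 t=3,i=0
  bits 01101101101101111110100101111000 = 1840769400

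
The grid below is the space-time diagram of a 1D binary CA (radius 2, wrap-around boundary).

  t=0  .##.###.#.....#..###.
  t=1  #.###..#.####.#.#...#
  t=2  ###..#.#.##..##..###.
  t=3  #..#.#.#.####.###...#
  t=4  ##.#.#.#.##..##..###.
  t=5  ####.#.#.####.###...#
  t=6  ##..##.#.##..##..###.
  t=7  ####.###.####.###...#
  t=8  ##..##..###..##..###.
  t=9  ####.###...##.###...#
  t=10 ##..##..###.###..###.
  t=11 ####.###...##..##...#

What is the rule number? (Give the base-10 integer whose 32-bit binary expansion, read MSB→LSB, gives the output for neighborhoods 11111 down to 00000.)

  ##### -> #   bit 31 = 1  t=5,i=1
  ####. -> .   bit 30 = 0  t=1,i=11
  ###.# -> .   bit 29 = 0  t=0,i=6
  ###.. -> .   bit 28 = 0  t=0,i=19
  ##.## -> #   bit 27 = 1  t=0,i=3
  ##.#. -> #   bit 26 = 1  t=0,i=7
  ##..# -> #   bit 25 = 1  t=0,i=20
  ##... -> #   bit 24 = 1  t=3,i=17
  #.### -> #   bit 23 = 1  t=0,i=4
  #.##. -> #   bit 22 = 1  t=2,i=9
  #.#.# -> #   bit 21 = 1  t=1,i=14
  #.#.. -> .   bit 20 = 0  t=0,i=8
  #..## -> #   bit 19 = 1  t=0,i=0
  #..#. -> .   bit 18 = 0  t=1,i=6
  #...# -> #   bit 17 = 1  t=1,i=18
  #.... -> #   bit 16 = 1  t=0,i=10
  .#### -> #   bit 15 = 1  t=1,i=10
  .###. -> .   bit 14 = 0  t=0,i=5
  .##.# -> #   bit 13 = 1  t=0,i=2
  .##.. -> #   bit 12 = 1  t=2,i=10
  .#.## -> .   bit 11 = 0  t=1,i=8
  .#.#. -> .   bit 10 = 0  t=1,i=15
  .#..# -> .   bit 9 = 0  t=0,i=15
  .#... -> #   bit 8 = 1  t=0,i=9
  ..### -> .   bit 7 = 0  t=0,i=17
  ..##. -> .   bit 6 = 0  t=0,i=1
  ..#.# -> #   bit 5 = 1  t=1,i=7
  ..#.. -> #   bit 4 = 1  t=0,i=14
  ...## -> #   bit 3 = 1  t=1,i=19
  ...#. -> .   bit 2 = 0  t=0,i=13
  ....# -> #   bit 1 = 1  t=0,i=12
  ..... -> #   bit 0 = 1  t=0,i=11
  bits 10001111111010111011000100111011 = 2414588219

2414588219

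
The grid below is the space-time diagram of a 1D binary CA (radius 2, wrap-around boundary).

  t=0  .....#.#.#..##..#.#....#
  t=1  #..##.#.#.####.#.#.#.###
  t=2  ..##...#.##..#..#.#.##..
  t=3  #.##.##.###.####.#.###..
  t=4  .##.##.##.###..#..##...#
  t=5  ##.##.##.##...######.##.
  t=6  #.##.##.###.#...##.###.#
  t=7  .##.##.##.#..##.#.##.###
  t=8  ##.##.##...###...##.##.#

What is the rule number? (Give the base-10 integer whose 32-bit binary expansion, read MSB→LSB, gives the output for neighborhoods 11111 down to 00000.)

2832080726

  nb #####: next=#  (t=5,i=16, bit31=1)
  nb ####.: next=.  (t=1,i=12, bit30=0)
  nb ###.#: next=#  (t=1,i=13, bit29=1)
  nb ###..: next=.  (t=1,i=0, bit28=0)
  nb ##.##: next=#  (t=3,i=4, bit27=1)
  nb ##.#.: next=.  (t=1,i=5, bit26=0)
  nb ##..#: next=.  (t=0,i=14, bit25=0)
  nb ##...: next=.  (t=2,i=4, bit24=0)
  nb #.###: next=#  (t=1,i=10, bit23=1)
  nb #.##.: next=#  (t=2,i=9, bit22=1)
  nb #.#.#: next=.  (t=0,i=7, bit21=0)
  nb #.#..: next=.  (t=0,i=9, bit20=0)
  nb #..##: next=#  (t=0,i=11, bit19=1)
  nb #..#.: next=#  (t=0,i=15, bit18=1)
  nb #...#: next=#  (t=2,i=5, bit17=1)
  nb #....: next=.  (t=0,i=1, bit16=0)
  nb .####: next=.  (t=1,i=11, bit15=0)
  nb .###.: next=.  (t=3,i=9, bit14=0)
  nb .##.#: next=.  (t=1,i=4, bit13=0)
  nb .##..: next=#  (t=0,i=13, bit12=1)
  nb .#.##: next=#  (t=1,i=9, bit11=1)
  nb .#.#.: next=#  (t=0,i=6, bit10=1)
  nb .#..#: next=#  (t=0,i=10, bit9=1)
  nb .#...: next=#  (t=0,i=0, bit8=1)
  nb ..###: next=.  (t=5,i=14, bit7=0)
  nb ..##.: next=#  (t=0,i=12, bit6=1)
  nb ..#.#: next=.  (t=0,i=5, bit5=0)
  nb ..#..: next=#  (t=0,i=23, bit4=1)
  nb ...##: next=.  (t=2,i=1, bit3=0)
  nb ...#.: next=#  (t=0,i=4, bit2=1)
  nb ....#: next=#  (t=0,i=3, bit1=1)
  nb .....: next=.  (t=0,i=2, bit0=0)
  bits 10101000110011100001111101010110 = 2832080726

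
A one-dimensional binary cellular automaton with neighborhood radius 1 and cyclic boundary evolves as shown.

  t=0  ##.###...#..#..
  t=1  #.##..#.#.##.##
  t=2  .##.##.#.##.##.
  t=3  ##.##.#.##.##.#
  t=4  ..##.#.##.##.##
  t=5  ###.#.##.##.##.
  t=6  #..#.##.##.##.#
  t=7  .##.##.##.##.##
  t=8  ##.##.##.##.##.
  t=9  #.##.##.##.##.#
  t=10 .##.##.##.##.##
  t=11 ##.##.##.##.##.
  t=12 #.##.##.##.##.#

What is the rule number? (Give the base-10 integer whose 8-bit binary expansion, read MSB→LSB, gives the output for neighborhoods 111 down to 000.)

  ###|.  b7=0 t=0,i=4
  ##.|.  b6=0 t=0,i=1
  #.#|#  b5=1 t=0,i=2
  #..|#  b4=1 t=0,i=6
  .##|#  b3=1 t=0,i=0
  .#.|.  b2=0 t=0,i=9
  ..#|#  b1=1 t=0,i=8
  ...|.  b0=0 t=0,i=7
  bits 00111010 = 58

58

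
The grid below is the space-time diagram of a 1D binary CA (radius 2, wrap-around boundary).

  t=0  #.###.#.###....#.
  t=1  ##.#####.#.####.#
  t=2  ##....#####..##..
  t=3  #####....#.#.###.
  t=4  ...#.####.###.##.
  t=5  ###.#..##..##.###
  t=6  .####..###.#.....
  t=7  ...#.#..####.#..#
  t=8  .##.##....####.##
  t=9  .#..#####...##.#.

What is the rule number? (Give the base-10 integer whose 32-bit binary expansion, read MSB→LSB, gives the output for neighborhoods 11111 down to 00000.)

  #####|.  b31=0 t=1,i=5
  ####.|#  b30=1 t=1,i=6
  ###.#|#  b29=1 t=0,i=4
  ###..|.  b28=0 t=0,i=10
  ##.##|.  b27=0 t=1,i=2
  ##.#.|#  b26=1 t=0,i=5
  ##..#|#  b25=1 t=2,i=11
  ##...|#  b24=1 t=0,i=11
  #.###|.  b23=0 t=0,i=2
  #.##.|#  b22=1 t=4,i=14
  #.#.#|#  b21=1 t=0,i=0
  #.#..|#  b20=1 t=5,i=4
  #..##|.  b19=0 t=2,i=12
  #..#.|#  b18=1 t=7,i=15
  #...#|#  b17=1 t=7,i=1
  #....|#  b16=1 t=0,i=12
  .####|.  b15=0 t=1,i=4
  .###.|#  b14=1 t=0,i=3
  .##.#|.  b13=0 t=5,i=12
  .##..|#  b12=1 t=2,i=1
  .#.##|#  b11=1 t=0,i=1
  .#.#.|#  b10=1 t=0,i=16
  .#..#|.  b9=0 t=5,i=5
  .#...|.  b8=0 t=6,i=12
  ..###|.  b7=0 t=2,i=6
  ..##.|#  b6=1 t=2,i=0
  ..#.#|.  b5=0 t=0,i=15
  ..#..|#  b4=1 t=7,i=16
  ...##|.  b3=0 t=2,i=5
  ...#.|#  b2=1 t=0,i=14
  ....#|#  b1=1 t=0,i=13
  .....|.  b0=0 t=6,i=14
  bits 01100111011101110101110001010110 = 1735875670

1735875670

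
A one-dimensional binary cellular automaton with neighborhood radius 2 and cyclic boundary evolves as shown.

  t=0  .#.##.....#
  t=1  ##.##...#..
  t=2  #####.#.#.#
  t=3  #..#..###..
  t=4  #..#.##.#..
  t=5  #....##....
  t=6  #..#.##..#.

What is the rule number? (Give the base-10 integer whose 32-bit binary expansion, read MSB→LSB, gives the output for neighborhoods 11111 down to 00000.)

  #####|.  b31=0 t=2,i=1
  ####.|#  b30=1 t=2,i=3
  ###.#|.  b29=0 t=2,i=4
  ###..|#  b28=1 t=3,i=8
  ##.##|#  b27=1 t=1,i=2
  ##.#.|.  b26=0 t=2,i=5
  ##..#|.  b25=0 t=3,i=9
  ##...|.  b24=0 t=0,i=5
  #.###|.  b23=0 t=2,i=10
  #.##.|#  b22=1 t=0,i=3
  #.#.#|#  b21=1 t=0,i=1
  #.#..|.  b20=0 t=4,i=8
  #..##|#  b19=1 t=1,i=10
  #..#.|.  b18=0 t=3,i=2
  #...#|#  b17=1 t=1,i=6
  #....|.  b16=0 t=0,i=6
  .####|#  b15=1 t=2,i=0
  .###.|.  b14=0 t=3,i=7
  .##.#|#  b13=1 t=1,i=1
  .##..|#  b12=1 t=0,i=4
  .#.##|.  b11=0 t=0,i=2
  .#.#.|#  b10=1 t=0,i=0
  .#..#|.  b9=0 t=1,i=9
  .#...|.  b8=0 t=5,i=1
  ..###|#  b7=1 t=3,i=6
  ..##.|#  b6=1 t=1,i=0
  ..#.#|.  b5=0 t=0,i=10
  ..#..|#  b4=1 t=1,i=8
  ...##|.  b3=0 t=5,i=4
  ...#.|.  b2=0 t=0,i=9
  ....#|#  b1=1 t=0,i=8
  .....|.  b0=0 t=0,i=7
  bits 01011000011010101011010011010010 = 1483388114

1483388114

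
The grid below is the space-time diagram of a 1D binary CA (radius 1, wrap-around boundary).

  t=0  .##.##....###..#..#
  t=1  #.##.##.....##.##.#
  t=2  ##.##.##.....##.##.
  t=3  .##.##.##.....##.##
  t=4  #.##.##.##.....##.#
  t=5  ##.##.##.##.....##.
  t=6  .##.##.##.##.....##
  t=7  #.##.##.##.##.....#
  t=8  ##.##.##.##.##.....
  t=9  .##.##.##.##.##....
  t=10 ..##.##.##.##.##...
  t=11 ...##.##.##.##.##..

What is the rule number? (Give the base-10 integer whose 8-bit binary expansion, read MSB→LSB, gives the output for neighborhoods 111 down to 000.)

  ### -> .   bit 7 = 0  t=0,i=11
  ##. -> #   bit 6 = 1  t=0,i=2
  #.# -> #   bit 5 = 1  t=0,i=0
  #.. -> #   bit 4 = 1  t=0,i=6
  .## -> .   bit 3 = 0  t=0,i=1
  .#. -> #   bit 2 = 1  t=0,i=15
  ..# -> .   bit 1 = 0  t=0,i=9
  ... -> .   bit 0 = 0  t=0,i=7
  bits 01110100 = 116

116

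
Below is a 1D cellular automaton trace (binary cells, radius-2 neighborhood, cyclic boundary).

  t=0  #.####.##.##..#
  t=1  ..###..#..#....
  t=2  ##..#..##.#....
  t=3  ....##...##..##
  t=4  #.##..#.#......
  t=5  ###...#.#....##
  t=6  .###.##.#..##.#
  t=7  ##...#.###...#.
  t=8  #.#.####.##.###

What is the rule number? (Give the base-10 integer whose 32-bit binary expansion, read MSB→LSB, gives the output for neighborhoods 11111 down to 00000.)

  nb #####: next=.  (t=5,i=0, bit31=0)
  nb ####.: next=#  (t=0,i=4, bit30=1)
  nb ###.#: next=.  (t=0,i=5, bit29=0)
  nb ###..: next=#  (t=1,i=4, bit28=1)
  nb ##.##: next=.  (t=0,i=1, bit27=0)
  nb ##.#.: next=#  (t=2,i=9, bit26=1)
  nb ##..#: next=.  (t=0,i=12, bit25=0)
  nb ##...: next=#  (t=3,i=0, bit24=1)
  nb #.###: next=#  (t=0,i=2, bit23=1)
  nb #.##.: next=#  (t=0,i=7, bit22=1)
  nb #.#.#: next=.  (t=6,i=14, bit21=0)
  nb #.#..: next=#  (t=2,i=10, bit20=1)
  nb #..##: next=.  (t=0,i=13, bit19=0)
  nb #..#.: next=.  (t=1,i=6, bit18=0)
  nb #...#: next=.  (t=3,i=7, bit17=0)
  nb #....: next=.  (t=1,i=12, bit16=0)
  nb .####: next=#  (t=0,i=3, bit15=1)
  nb .###.: next=.  (t=1,i=3, bit14=0)
  nb .##.#: next=.  (t=0,i=0, bit13=0)
  nb .##..: next=.  (t=0,i=11, bit12=0)
  nb .#.##: next=#  (t=4,i=1, bit11=1)
  nb .#.#.: next=.  (t=4,i=7, bit10=0)
  nb .#..#: next=#  (t=1,i=8, bit9=1)
  nb .#...: next=.  (t=1,i=11, bit8=0)
  nb ..###: next=.  (t=1,i=2, bit7=0)
  nb ..##.: next=.  (t=0,i=14, bit6=0)
  nb ..#.#: next=#  (t=4,i=0, bit5=1)
  nb ..#..: next=#  (t=1,i=7, bit4=1)
  nb ...##: next=#  (t=1,i=1, bit3=1)
  nb ...#.: next=#  (t=4,i=14, bit2=1)
  nb ....#: next=#  (t=1,i=0, bit1=1)
  nb .....: next=.  (t=1,i=13, bit0=0)
  bits 01010101110100001000101000111110 = 1439730238

1439730238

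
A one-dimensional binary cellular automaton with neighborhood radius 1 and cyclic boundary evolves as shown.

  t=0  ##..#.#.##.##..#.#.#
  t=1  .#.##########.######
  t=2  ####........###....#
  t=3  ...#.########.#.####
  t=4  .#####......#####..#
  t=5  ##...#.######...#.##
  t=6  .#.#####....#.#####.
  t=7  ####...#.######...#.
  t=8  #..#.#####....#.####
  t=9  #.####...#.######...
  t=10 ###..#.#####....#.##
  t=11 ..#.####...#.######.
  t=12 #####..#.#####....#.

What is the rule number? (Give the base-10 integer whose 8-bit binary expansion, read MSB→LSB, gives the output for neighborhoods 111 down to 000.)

111

  ###|.  b7=0 t=0,i=0
  ##.|#  b6=1 t=0,i=1
  #.#|#  b5=1 t=0,i=5
  #..|.  b4=0 t=0,i=2
  .##|#  b3=1 t=0,i=8
  .#.|#  b2=1 t=0,i=4
  ..#|#  b1=1 t=0,i=3
  ...|#  b0=1 t=2,i=5
  bits 01101111 = 111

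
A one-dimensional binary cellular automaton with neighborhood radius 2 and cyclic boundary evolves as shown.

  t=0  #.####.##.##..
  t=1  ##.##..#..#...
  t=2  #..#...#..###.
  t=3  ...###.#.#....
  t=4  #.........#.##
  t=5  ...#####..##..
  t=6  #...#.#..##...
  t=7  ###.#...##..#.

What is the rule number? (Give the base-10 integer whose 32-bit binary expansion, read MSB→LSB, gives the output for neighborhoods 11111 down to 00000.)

1078626673

  [31] ##### => .  t=5,i=5
  [30] ####. => #  t=0,i=4
  [29] ###.# => .  t=0,i=5
  [28] ###.. => .  t=4,i=0
  [27] ##.## => .  t=0,i=6
  [26] ##.#. => .  t=2,i=13
  [25] ##..# => .  t=0,i=12
  [24] ##... => .  t=4,i=1
  [23] #.### => .  t=0,i=2
  [22] #.##. => #  t=0,i=7
  [21] #.#.# => .  t=3,i=7
  [20] #.#.. => .  t=2,i=0
  [19] #..## => #  t=2,i=9
  [18] #..#. => .  t=0,i=13
  [17] #...# => #  t=1,i=12
  [16] #.... => .  t=3,i=11
  [15] .#### => #  t=0,i=3
  [14] .###. => .  t=2,i=11
  [13] .##.# => .  t=0,i=8
  [12] .##.. => .  t=0,i=11
  [11] .#.## => #  t=0,i=1
  [10] .#.#. => .  t=3,i=8
  [9] .#..# => .  t=1,i=8
  [8] .#... => #  t=1,i=11
  [7] ..### => .  t=2,i=10
  [6] ..##. => #  t=1,i=0
  [5] ..#.# => #  t=0,i=0
  [4] ..#.. => #  t=1,i=7
  [3] ...## => .  t=1,i=13
  [2] ...#. => .  t=2,i=6
  [1] ....# => .  t=3,i=1
  [0] ..... => #  t=3,i=0
  bits 01000000010010101000100101110001 = 1078626673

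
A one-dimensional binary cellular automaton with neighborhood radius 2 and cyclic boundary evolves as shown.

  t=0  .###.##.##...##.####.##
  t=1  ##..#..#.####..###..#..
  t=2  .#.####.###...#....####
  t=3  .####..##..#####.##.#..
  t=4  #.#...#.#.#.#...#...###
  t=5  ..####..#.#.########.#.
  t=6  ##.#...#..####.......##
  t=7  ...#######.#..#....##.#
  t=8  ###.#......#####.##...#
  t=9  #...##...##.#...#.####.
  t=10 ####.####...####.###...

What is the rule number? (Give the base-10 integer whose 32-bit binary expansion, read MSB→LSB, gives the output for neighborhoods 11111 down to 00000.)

163486494

  nb #####: next=.  (t=3,i=13, bit31=0)
  nb ####.: next=.  (t=0,i=18, bit30=0)
  nb ###.#: next=.  (t=0,i=3, bit29=0)
  nb ###..: next=.  (t=1,i=12, bit28=0)
  nb ##.##: next=#  (t=0,i=0, bit27=1)
  nb ##.#.: next=.  (t=2,i=0, bit26=0)
  nb ##..#: next=.  (t=1,i=2, bit25=0)
  nb ##...: next=#  (t=0,i=10, bit24=1)
  nb #.###: next=#  (t=0,i=1, bit23=1)
  nb #.##.: next=.  (t=0,i=5, bit22=0)
  nb #.#.#: next=#  (t=2,i=1, bit21=1)
  nb #.#..: next=#  (t=3,i=20, bit20=1)
  nb #..##: next=#  (t=1,i=14, bit19=1)
  nb #..#.: next=#  (t=1,i=3, bit18=1)
  nb #...#: next=#  (t=0,i=11, bit17=1)
  nb #....: next=.  (t=2,i=16, bit16=0)
  nb .####: next=#  (t=0,i=17, bit15=1)
  nb .###.: next=.  (t=0,i=2, bit14=0)
  nb .##.#: next=.  (t=0,i=6, bit13=0)
  nb .##..: next=#  (t=0,i=9, bit12=1)
  nb .#.##: next=#  (t=1,i=8, bit11=1)
  nb .#.#.: next=.  (t=4,i=7, bit10=0)
  nb .#..#: next=#  (t=1,i=5, bit9=1)
  nb .#...: next=#  (t=2,i=15, bit8=1)
  nb ..###: next=.  (t=1,i=15, bit7=0)
  nb ..##.: next=.  (t=0,i=13, bit6=0)
  nb ..#.#: next=.  (t=1,i=7, bit5=0)
  nb ..#..: next=#  (t=1,i=4, bit4=1)
  nb ...##: next=#  (t=0,i=12, bit3=1)
  nb ...#.: next=#  (t=2,i=13, bit2=1)
  nb ....#: next=#  (t=2,i=17, bit1=1)
  nb .....: next=.  (t=6,i=16, bit0=0)
  bits 00001001101111101001101100011110 = 163486494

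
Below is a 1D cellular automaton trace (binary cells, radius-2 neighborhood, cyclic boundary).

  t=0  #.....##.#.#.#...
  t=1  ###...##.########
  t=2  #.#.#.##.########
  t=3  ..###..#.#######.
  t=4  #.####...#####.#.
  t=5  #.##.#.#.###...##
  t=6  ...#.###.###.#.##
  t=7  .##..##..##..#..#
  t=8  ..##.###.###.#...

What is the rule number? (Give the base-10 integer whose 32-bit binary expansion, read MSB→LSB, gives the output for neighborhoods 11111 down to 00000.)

  #####|#  b31=1 t=1,i=0
  ####.|.  b30=0 t=1,i=1
  ###.#|.  b29=0 t=2,i=0
  ###..|#  b28=1 t=1,i=2
  ##.##|.  b27=0 t=1,i=8
  ##.#.|.  b26=0 t=0,i=8
  ##..#|#  b25=1 t=3,i=5
  ##...|.  b24=0 t=1,i=3
  #.###|#  b23=1 t=1,i=9
  #.##.|.  b22=0 t=2,i=6
  #.#.#|#  b21=1 t=0,i=9
  #.#..|#  b20=1 t=0,i=13
  #..##|.  b19=0 t=7,i=4
  #..#.|.  b18=0 t=3,i=6
  #...#|#  b17=1 t=0,i=15
  #....|#  b16=1 t=0,i=2
  .####|#  b15=1 t=1,i=10
  .###.|#  b14=1 t=3,i=3
  .##.#|#  b13=1 t=0,i=7
  .##..|#  b12=1 t=6,i=16
  .#.##|.  b11=0 t=2,i=5
  .#.#.|#  b10=1 t=0,i=10
  .#..#|.  b9=0 t=7,i=14
  .#...|#  b8=1 t=0,i=1
  ..###|#  b7=1 t=3,i=2
  ..##.|#  b6=1 t=0,i=6
  ..#.#|.  b5=0 t=3,i=7
  ..#..|#  b4=1 t=0,i=0
  ...##|.  b3=0 t=0,i=5
  ...#.|#  b2=1 t=0,i=16
  ....#|.  b1=0 t=0,i=4
  .....|.  b0=0 t=0,i=3
  bits 10010010101100111111010111010100 = 2461267412

2461267412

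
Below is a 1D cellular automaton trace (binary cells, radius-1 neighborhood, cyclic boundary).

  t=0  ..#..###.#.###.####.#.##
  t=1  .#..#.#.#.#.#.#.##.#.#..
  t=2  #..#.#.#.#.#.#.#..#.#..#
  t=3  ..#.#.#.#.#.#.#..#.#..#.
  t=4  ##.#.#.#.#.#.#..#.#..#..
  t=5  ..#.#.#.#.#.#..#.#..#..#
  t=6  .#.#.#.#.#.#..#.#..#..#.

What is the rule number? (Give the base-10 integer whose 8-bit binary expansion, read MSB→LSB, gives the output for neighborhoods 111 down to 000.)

  nb ###: next=#  (t=0,i=6, bit7=1)
  nb ##.: next=.  (t=0,i=7, bit6=0)
  nb #.#: next=#  (t=0,i=8, bit5=1)
  nb #..: next=.  (t=0,i=0, bit4=0)
  nb .##: next=.  (t=0,i=5, bit3=0)
  nb .#.: next=.  (t=0,i=2, bit2=0)
  nb ..#: next=#  (t=0,i=1, bit1=1)
  nb ...: next=#  (t=1,i=23, bit0=1)
  bits 10100011 = 163

163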